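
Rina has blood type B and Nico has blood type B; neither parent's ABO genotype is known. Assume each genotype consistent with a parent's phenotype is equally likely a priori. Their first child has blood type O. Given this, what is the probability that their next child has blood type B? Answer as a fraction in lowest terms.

3/4

Possible genotypes: Rina ∈ {I^B I^B, I^B i}; Nico ∈ {I^B I^B, I^B i}.
Weight each parental genotype pair by prior × P(type-O child):
  I^B i × I^B i: posterior weight 1; P(next child type B) = 3/4.
Weighted sum = 3/4.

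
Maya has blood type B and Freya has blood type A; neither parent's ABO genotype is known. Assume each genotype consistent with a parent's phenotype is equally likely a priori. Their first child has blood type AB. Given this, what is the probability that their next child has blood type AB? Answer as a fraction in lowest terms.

Possible genotypes: Maya ∈ {BB, BO}; Freya ∈ {AA, AO}.
Weight each parental genotype pair by prior × P(type-AB child):
  BB × AA: posterior weight 4/9; P(next child type AB) = 1.
  BB × AO: posterior weight 2/9; P(next child type AB) = 1/2.
  BO × AA: posterior weight 2/9; P(next child type AB) = 1/2.
  BO × AO: posterior weight 1/9; P(next child type AB) = 1/4.
Weighted sum = 25/36.

25/36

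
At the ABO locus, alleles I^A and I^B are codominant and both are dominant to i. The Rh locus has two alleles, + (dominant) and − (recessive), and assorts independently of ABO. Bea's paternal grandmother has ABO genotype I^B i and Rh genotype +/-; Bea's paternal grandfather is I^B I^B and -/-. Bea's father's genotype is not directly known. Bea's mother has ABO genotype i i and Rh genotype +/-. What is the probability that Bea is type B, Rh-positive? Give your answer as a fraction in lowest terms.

Bea's father's ABO genotype from I^B i × I^B I^B: 1/2 I^B I^B, 1/2 I^B i.
Crossing each possibility with the mother i i and summing P(type B): 1/2·1 + 1/2·1/2 = 3/4.
Similarly for Rh via the father's Rh distribution: P(Rh+) = 5/8.
Independent loci: 3/4 × 5/8 = 15/32.

15/32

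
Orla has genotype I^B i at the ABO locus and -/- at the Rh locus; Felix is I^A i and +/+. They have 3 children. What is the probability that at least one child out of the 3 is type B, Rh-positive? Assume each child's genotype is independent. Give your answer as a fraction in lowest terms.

ABO cross I^B i × I^A i → 1/4 O, 1/4 A, 1/4 B, 1/4 AB.
Rh cross -/- × +/+ → 1 Rh+; so P(type B, Rh-positive) = 1/4 × 1 = 1/4 per child.
P(none) = (3/4)^3 = 27/64; P(at least one) = 1 − 27/64 = 37/64.

37/64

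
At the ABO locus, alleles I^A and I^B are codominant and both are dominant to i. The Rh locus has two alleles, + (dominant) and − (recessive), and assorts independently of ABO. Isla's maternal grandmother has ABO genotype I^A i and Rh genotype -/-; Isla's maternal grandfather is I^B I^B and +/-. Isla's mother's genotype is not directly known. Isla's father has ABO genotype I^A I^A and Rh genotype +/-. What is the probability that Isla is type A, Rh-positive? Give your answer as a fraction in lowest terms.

Isla's mother's ABO genotype from I^A i × I^B I^B: 1/2 I^A I^B, 1/2 I^B i.
Crossing each possibility with the father I^A I^A and summing P(type A): 1/2·1/2 + 1/2·1/2 = 1/2.
Similarly for Rh via the mother's Rh distribution: P(Rh+) = 5/8.
Independent loci: 1/2 × 5/8 = 5/16.

5/16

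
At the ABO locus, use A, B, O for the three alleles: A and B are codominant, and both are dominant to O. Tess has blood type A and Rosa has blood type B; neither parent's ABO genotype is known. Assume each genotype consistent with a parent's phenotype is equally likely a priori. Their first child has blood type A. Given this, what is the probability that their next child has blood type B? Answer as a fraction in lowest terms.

Possible genotypes: Tess ∈ {AA, AO}; Rosa ∈ {BB, BO}.
Weight each parental genotype pair by prior × P(type-A child):
  AA × BO: posterior weight 2/3; P(next child type B) = 0.
  AO × BO: posterior weight 1/3; P(next child type B) = 1/4.
Weighted sum = 1/12.

1/12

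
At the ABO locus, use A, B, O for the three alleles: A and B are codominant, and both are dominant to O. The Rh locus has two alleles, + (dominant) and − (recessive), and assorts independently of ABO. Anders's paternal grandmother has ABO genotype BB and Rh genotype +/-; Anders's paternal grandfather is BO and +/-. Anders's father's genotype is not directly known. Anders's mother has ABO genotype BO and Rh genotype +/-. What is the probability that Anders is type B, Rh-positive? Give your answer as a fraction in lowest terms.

21/32

Anders's father's ABO genotype from BB × BO: 1/2 BB, 1/2 BO.
Crossing each possibility with the mother BO and summing P(type B): 1/2·1 + 1/2·3/4 = 7/8.
Similarly for Rh via the father's Rh distribution: P(Rh+) = 3/4.
Independent loci: 7/8 × 3/4 = 21/32.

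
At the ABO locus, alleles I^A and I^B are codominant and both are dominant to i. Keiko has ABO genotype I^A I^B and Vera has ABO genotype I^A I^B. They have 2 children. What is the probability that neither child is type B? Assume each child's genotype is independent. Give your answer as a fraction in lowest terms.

9/16

ABO cross I^A I^B × I^A I^B → 1/4 A, 1/4 B, 1/2 AB.
So P(type B) = 1/4 per child.
P(not type B) = 3/4 for one child; (3/4)^2 = 9/16.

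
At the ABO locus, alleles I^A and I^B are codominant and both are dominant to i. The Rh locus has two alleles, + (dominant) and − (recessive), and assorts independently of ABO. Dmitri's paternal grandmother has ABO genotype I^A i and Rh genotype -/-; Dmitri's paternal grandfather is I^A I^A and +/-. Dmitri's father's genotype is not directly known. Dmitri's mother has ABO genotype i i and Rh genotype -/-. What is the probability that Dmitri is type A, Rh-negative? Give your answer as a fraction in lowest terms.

Dmitri's father's ABO genotype from I^A i × I^A I^A: 1/2 I^A I^A, 1/2 I^A i.
Crossing each possibility with the mother i i and summing P(type A): 1/2·1 + 1/2·1/2 = 3/4.
Similarly for Rh via the father's Rh distribution: P(Rh-) = 3/4.
Independent loci: 3/4 × 3/4 = 9/16.

9/16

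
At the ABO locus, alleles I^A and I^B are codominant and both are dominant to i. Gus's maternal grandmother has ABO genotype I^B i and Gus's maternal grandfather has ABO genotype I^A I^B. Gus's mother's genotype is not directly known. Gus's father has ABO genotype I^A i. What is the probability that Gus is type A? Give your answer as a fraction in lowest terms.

Gus's mother's ABO genotype from I^B i × I^A I^B: 1/4 I^A I^B, 1/4 I^A i, 1/4 I^B I^B, 1/4 I^B i.
Crossing each possibility with the father I^A i and summing P(type A): 1/4·1/2 + 1/4·3/4 + 1/4·0 + 1/4·1/4 = 3/8.

3/8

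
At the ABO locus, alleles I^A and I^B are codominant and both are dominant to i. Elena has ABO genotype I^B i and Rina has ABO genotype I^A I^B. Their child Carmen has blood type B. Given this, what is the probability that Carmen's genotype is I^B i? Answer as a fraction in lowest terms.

1/2

Cross I^B i × I^A I^B → 1/4 I^A I^B, 1/4 I^A i, 1/4 I^B I^B, 1/4 I^B i.
Type-B genotypes among offspring: I^B I^B (1/4), I^B i (1/4); total 1/2.
P(I^B i | type B) = (1/4) / (1/2) = 1/2.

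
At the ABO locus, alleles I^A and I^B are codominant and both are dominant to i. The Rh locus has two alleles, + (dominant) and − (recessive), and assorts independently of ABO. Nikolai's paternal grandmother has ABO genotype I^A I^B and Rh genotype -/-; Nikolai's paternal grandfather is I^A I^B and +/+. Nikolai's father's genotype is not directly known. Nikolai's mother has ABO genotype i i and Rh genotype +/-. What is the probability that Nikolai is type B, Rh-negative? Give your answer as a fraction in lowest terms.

Nikolai's father's ABO genotype from I^A I^B × I^A I^B: 1/4 I^A I^A, 1/2 I^A I^B, 1/4 I^B I^B.
Crossing each possibility with the mother i i and summing P(type B): 1/4·0 + 1/2·1/2 + 1/4·1 = 1/2.
Similarly for Rh via the father's Rh distribution: P(Rh-) = 1/4.
Independent loci: 1/2 × 1/4 = 1/8.

1/8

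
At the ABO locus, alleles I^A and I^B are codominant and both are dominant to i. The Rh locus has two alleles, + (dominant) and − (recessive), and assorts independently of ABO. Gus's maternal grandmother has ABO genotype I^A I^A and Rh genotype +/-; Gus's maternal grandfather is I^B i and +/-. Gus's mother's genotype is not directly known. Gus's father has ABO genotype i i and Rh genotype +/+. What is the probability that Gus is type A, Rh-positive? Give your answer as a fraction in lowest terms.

1/2

Gus's mother's ABO genotype from I^A I^A × I^B i: 1/2 I^A I^B, 1/2 I^A i.
Crossing each possibility with the father i i and summing P(type A): 1/2·1/2 + 1/2·1/2 = 1/2.
Similarly for Rh via the mother's Rh distribution: P(Rh+) = 1.
Independent loci: 1/2 × 1 = 1/2.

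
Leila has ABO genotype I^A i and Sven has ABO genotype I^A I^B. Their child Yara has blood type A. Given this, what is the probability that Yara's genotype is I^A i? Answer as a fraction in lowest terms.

1/2

Cross I^A i × I^A I^B → 1/4 I^A I^A, 1/4 I^A I^B, 1/4 I^A i, 1/4 I^B i.
Type-A genotypes among offspring: I^A I^A (1/4), I^A i (1/4); total 1/2.
P(I^A i | type A) = (1/4) / (1/2) = 1/2.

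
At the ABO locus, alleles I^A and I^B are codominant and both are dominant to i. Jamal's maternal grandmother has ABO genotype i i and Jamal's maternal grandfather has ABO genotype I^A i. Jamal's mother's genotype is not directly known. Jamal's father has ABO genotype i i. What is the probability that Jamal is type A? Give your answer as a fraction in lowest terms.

Jamal's mother's ABO genotype from i i × I^A i: 1/2 I^A i, 1/2 i i.
Crossing each possibility with the father i i and summing P(type A): 1/2·1/2 + 1/2·0 = 1/4.

1/4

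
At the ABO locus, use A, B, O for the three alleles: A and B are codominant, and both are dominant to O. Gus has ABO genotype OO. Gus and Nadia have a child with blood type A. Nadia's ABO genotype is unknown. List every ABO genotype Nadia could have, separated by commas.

AA, AB, AO

For each candidate genotype of Nadia, check whether crossing it with OO can produce every observed child phenotype.
  AA → possible child types {A} ✓
  AB → possible child types {A, B} ✓
  AO → possible child types {O, A} ✓
  BB → possible child types {B} ✗
  BO → possible child types {O, B} ✗
  OO → possible child types {O} ✗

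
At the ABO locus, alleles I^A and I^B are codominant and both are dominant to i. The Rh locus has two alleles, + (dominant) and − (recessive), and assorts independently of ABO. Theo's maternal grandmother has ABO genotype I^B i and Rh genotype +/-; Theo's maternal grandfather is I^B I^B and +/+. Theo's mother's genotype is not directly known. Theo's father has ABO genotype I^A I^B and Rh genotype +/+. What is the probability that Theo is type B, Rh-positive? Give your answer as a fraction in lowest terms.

1/2

Theo's mother's ABO genotype from I^B i × I^B I^B: 1/2 I^B I^B, 1/2 I^B i.
Crossing each possibility with the father I^A I^B and summing P(type B): 1/2·1/2 + 1/2·1/2 = 1/2.
Similarly for Rh via the mother's Rh distribution: P(Rh+) = 1.
Independent loci: 1/2 × 1 = 1/2.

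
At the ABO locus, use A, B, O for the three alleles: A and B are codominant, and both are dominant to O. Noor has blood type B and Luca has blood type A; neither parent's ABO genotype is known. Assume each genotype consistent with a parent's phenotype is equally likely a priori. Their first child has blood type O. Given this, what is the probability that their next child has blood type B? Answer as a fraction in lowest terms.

Possible genotypes: Noor ∈ {BB, BO}; Luca ∈ {AA, AO}.
Weight each parental genotype pair by prior × P(type-O child):
  BO × AO: posterior weight 1; P(next child type B) = 1/4.
Weighted sum = 1/4.

1/4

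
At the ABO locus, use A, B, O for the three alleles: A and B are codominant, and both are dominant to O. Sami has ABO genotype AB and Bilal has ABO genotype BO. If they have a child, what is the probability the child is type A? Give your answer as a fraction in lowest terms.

ABO cross AB × BO → offspring phenotypes: 1/4 A, 1/2 B, 1/4 AB.
So P(type A) = 1/4.

1/4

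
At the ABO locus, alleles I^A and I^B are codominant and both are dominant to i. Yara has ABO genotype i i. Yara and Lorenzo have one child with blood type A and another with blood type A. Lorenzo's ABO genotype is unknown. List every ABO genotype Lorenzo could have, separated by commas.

For each candidate genotype of Lorenzo, check whether crossing it with i i can produce every observed child phenotype.
  I^A I^A → possible child types {A} ✓
  I^A I^B → possible child types {A, B} ✓
  I^A i → possible child types {O, A} ✓
  I^B I^B → possible child types {B} ✗
  I^B i → possible child types {O, B} ✗
  i i → possible child types {O} ✗

I^A I^A, I^A I^B, I^A i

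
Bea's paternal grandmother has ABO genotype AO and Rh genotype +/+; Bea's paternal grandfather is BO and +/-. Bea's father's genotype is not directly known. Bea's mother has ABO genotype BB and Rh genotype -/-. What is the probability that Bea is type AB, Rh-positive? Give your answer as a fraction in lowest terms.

3/16

Bea's father's ABO genotype from AO × BO: 1/4 AB, 1/4 AO, 1/4 BO, 1/4 OO.
Crossing each possibility with the mother BB and summing P(type AB): 1/4·1/2 + 1/4·1/2 + 1/4·0 + 1/4·0 = 1/4.
Similarly for Rh via the father's Rh distribution: P(Rh+) = 3/4.
Independent loci: 1/4 × 3/4 = 3/16.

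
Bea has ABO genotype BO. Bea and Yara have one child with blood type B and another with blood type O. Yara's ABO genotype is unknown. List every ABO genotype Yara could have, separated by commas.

AO, BO, OO

For each candidate genotype of Yara, check whether crossing it with BO can produce every observed child phenotype.
  AA → possible child types {A, AB} ✗
  AB → possible child types {A, B, AB} ✗
  AO → possible child types {O, A, B, AB} ✓
  BB → possible child types {B} ✗
  BO → possible child types {O, B} ✓
  OO → possible child types {O, B} ✓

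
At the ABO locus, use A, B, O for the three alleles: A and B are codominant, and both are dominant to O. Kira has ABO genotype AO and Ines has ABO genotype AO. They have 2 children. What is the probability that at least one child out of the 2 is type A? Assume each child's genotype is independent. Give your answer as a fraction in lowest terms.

15/16

ABO cross AO × AO → 1/4 O, 3/4 A.
So P(type A) = 3/4 per child.
P(none) = (1/4)^2 = 1/16; P(at least one) = 1 − 1/16 = 15/16.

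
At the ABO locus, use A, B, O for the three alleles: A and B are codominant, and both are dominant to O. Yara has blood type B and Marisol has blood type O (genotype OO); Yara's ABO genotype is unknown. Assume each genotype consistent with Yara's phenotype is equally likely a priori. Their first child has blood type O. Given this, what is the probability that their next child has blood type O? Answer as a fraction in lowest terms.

1/2

Possible genotypes: Yara ∈ {BB, BO}; Marisol ∈ {OO}.
Weight each parental genotype pair by prior × P(type-O child):
  BO × OO: posterior weight 1; P(next child type O) = 1/2.
Weighted sum = 1/2.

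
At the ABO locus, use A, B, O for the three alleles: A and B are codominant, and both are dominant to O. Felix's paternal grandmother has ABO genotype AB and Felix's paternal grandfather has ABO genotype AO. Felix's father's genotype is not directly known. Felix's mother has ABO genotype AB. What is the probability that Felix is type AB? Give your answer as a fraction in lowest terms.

Felix's father's ABO genotype from AB × AO: 1/4 AA, 1/4 AB, 1/4 AO, 1/4 BO.
Crossing each possibility with the mother AB and summing P(type AB): 1/4·1/2 + 1/4·1/2 + 1/4·1/4 + 1/4·1/4 = 3/8.

3/8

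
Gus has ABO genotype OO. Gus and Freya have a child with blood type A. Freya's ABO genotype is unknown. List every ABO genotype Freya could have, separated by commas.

For each candidate genotype of Freya, check whether crossing it with OO can produce every observed child phenotype.
  AA → possible child types {A} ✓
  AB → possible child types {A, B} ✓
  AO → possible child types {O, A} ✓
  BB → possible child types {B} ✗
  BO → possible child types {O, B} ✗
  OO → possible child types {O} ✗

AA, AB, AO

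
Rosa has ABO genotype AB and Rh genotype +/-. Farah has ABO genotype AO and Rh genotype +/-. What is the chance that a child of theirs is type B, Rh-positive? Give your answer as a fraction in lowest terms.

ABO cross AB × AO → offspring phenotypes: 1/2 A, 1/4 B, 1/4 AB.
Rh cross +/- × +/- → 3/4 Rh+, 1/4 Rh-.
Independent loci: P(type B, Rh-positive) = 1/4 × 3/4 = 3/16.

3/16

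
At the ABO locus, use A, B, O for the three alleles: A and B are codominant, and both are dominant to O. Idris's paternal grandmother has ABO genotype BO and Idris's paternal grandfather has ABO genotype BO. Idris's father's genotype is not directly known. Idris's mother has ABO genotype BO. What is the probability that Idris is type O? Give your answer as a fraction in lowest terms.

Idris's father's ABO genotype from BO × BO: 1/4 BB, 1/2 BO, 1/4 OO.
Crossing each possibility with the mother BO and summing P(type O): 1/4·0 + 1/2·1/4 + 1/4·1/2 = 1/4.

1/4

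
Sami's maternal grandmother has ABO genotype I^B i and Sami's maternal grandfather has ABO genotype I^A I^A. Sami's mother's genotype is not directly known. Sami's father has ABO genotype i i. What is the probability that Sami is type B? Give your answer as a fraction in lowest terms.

1/4

Sami's mother's ABO genotype from I^B i × I^A I^A: 1/2 I^A I^B, 1/2 I^A i.
Crossing each possibility with the father i i and summing P(type B): 1/2·1/2 + 1/2·0 = 1/4.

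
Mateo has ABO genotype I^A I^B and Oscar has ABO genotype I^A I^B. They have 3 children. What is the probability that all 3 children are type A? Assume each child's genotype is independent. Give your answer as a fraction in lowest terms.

ABO cross I^A I^B × I^A I^B → 1/4 A, 1/4 B, 1/2 AB.
So P(type A) = 1/4 per child.
All 3 independent: (1/4)^3 = 1/64.

1/64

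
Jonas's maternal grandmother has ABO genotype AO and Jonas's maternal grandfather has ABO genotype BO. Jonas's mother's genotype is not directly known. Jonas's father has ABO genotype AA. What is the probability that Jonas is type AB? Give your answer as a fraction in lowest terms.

1/4

Jonas's mother's ABO genotype from AO × BO: 1/4 AB, 1/4 AO, 1/4 BO, 1/4 OO.
Crossing each possibility with the father AA and summing P(type AB): 1/4·1/2 + 1/4·0 + 1/4·1/2 + 1/4·0 = 1/4.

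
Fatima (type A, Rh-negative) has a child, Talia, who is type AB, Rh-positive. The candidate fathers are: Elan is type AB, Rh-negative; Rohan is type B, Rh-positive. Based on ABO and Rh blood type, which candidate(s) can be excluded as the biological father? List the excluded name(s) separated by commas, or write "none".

Elan

A candidate is excluded only if no genotype consistent with his phenotype could produce a type AB, Rh-positive child with a type A, Rh-negative mother.
Elan (type AB, Rh-): no genotype consistent with that phenotype can produce a type-AB Rh+ child with a type-A mother.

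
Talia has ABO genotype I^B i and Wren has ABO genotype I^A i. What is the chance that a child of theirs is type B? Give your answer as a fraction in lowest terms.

1/4

ABO cross I^B i × I^A i → offspring phenotypes: 1/4 O, 1/4 A, 1/4 B, 1/4 AB.
So P(type B) = 1/4.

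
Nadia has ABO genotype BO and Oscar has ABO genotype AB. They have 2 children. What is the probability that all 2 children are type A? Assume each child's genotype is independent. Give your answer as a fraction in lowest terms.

1/16

ABO cross BO × AB → 1/4 A, 1/2 B, 1/4 AB.
So P(type A) = 1/4 per child.
All 2 independent: (1/4)^2 = 1/16.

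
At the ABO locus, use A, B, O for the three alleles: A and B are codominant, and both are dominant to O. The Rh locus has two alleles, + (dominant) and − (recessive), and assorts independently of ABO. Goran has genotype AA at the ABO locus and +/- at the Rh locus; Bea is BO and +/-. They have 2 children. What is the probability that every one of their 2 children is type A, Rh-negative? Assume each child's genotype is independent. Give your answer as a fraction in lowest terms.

ABO cross AA × BO → 1/2 A, 1/2 AB.
Rh cross +/- × +/- → 3/4 Rh+, 1/4 Rh-; so P(type A, Rh-negative) = 1/2 × 1/4 = 1/8 per child.
All 2 independent: (1/8)^2 = 1/64.

1/64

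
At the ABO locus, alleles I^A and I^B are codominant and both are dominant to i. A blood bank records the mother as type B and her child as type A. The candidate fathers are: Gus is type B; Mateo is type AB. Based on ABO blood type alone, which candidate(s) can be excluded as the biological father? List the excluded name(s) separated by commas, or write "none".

A candidate is excluded only if no genotype consistent with his phenotype could produce a type A child with a type B mother.
Gus (type B): no genotype consistent with that phenotype can produce a type-A child with a type-B mother.

Gus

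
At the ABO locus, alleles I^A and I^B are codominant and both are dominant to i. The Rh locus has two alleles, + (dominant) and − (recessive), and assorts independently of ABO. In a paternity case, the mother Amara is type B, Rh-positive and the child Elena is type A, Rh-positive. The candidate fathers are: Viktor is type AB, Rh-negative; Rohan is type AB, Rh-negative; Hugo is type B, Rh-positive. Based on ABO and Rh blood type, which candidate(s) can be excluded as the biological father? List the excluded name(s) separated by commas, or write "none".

A candidate is excluded only if no genotype consistent with his phenotype could produce a type A, Rh-positive child with a type B, Rh-positive mother.
Hugo (type B, Rh+): no genotype consistent with that phenotype can produce a type-A Rh+ child with a type-B mother.

Hugo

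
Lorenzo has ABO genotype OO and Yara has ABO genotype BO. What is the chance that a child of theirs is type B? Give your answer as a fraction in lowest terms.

ABO cross OO × BO → offspring phenotypes: 1/2 O, 1/2 B.
So P(type B) = 1/2.

1/2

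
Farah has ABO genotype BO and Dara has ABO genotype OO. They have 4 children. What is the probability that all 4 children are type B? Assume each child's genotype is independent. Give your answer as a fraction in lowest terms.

1/16

ABO cross BO × OO → 1/2 O, 1/2 B.
So P(type B) = 1/2 per child.
All 4 independent: (1/2)^4 = 1/16.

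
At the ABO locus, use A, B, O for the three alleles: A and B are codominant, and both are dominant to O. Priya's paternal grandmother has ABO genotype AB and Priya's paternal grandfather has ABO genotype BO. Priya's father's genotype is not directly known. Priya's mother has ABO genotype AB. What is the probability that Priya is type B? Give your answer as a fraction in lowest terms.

Priya's father's ABO genotype from AB × BO: 1/4 AB, 1/4 AO, 1/4 BB, 1/4 BO.
Crossing each possibility with the mother AB and summing P(type B): 1/4·1/4 + 1/4·1/4 + 1/4·1/2 + 1/4·1/2 = 3/8.

3/8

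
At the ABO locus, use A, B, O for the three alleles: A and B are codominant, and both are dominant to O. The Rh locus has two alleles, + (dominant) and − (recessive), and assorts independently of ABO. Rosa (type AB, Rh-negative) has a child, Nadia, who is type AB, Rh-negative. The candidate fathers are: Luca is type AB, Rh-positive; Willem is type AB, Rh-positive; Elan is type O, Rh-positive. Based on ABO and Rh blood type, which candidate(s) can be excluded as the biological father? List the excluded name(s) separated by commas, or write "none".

A candidate is excluded only if no genotype consistent with his phenotype could produce a type AB, Rh-negative child with a type AB, Rh-negative mother.
Elan (type O, Rh+): no genotype consistent with that phenotype can produce a type-AB Rh- child with a type-AB mother.

Elan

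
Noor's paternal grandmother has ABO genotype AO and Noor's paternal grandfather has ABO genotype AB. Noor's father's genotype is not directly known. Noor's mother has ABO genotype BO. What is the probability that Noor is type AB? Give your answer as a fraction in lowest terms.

Noor's father's ABO genotype from AO × AB: 1/4 AA, 1/4 AB, 1/4 AO, 1/4 BO.
Crossing each possibility with the mother BO and summing P(type AB): 1/4·1/2 + 1/4·1/4 + 1/4·1/4 + 1/4·0 = 1/4.

1/4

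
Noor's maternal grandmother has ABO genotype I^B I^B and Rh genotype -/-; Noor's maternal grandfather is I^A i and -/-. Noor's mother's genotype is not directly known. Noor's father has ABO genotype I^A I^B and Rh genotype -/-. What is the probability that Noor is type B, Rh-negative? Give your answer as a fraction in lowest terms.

3/8

Noor's mother's ABO genotype from I^B I^B × I^A i: 1/2 I^A I^B, 1/2 I^B i.
Crossing each possibility with the father I^A I^B and summing P(type B): 1/2·1/4 + 1/2·1/2 = 3/8.
Similarly for Rh via the mother's Rh distribution: P(Rh-) = 1.
Independent loci: 3/8 × 1 = 3/8.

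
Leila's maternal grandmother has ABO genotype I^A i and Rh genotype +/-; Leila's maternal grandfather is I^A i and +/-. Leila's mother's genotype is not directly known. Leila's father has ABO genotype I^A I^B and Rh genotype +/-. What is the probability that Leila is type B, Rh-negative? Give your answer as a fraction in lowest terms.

1/16

Leila's mother's ABO genotype from I^A i × I^A i: 1/4 I^A I^A, 1/2 I^A i, 1/4 i i.
Crossing each possibility with the father I^A I^B and summing P(type B): 1/4·0 + 1/2·1/4 + 1/4·1/2 = 1/4.
Similarly for Rh via the mother's Rh distribution: P(Rh-) = 1/4.
Independent loci: 1/4 × 1/4 = 1/16.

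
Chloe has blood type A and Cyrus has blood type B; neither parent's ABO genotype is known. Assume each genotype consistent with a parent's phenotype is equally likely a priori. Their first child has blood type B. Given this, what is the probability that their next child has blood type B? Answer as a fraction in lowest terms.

5/12

Possible genotypes: Chloe ∈ {I^A I^A, I^A i}; Cyrus ∈ {I^B I^B, I^B i}.
Weight each parental genotype pair by prior × P(type-B child):
  I^A i × I^B I^B: posterior weight 2/3; P(next child type B) = 1/2.
  I^A i × I^B i: posterior weight 1/3; P(next child type B) = 1/4.
Weighted sum = 5/12.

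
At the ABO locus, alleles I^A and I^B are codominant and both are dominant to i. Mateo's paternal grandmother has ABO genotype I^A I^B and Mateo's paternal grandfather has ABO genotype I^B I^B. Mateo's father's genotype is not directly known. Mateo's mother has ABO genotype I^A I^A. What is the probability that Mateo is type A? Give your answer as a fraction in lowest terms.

1/4

Mateo's father's ABO genotype from I^A I^B × I^B I^B: 1/2 I^A I^B, 1/2 I^B I^B.
Crossing each possibility with the mother I^A I^A and summing P(type A): 1/2·1/2 + 1/2·0 = 1/4.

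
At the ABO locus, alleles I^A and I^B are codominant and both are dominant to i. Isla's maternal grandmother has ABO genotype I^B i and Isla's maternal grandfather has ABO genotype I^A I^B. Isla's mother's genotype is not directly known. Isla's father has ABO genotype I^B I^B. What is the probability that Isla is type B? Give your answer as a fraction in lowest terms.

3/4

Isla's mother's ABO genotype from I^B i × I^A I^B: 1/4 I^A I^B, 1/4 I^A i, 1/4 I^B I^B, 1/4 I^B i.
Crossing each possibility with the father I^B I^B and summing P(type B): 1/4·1/2 + 1/4·1/2 + 1/4·1 + 1/4·1 = 3/4.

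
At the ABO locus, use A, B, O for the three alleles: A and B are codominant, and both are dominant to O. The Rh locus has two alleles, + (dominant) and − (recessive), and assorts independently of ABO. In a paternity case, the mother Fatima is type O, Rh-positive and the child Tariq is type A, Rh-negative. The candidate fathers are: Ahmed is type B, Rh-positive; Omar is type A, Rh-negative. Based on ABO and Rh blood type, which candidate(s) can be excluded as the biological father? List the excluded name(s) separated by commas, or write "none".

Ahmed

A candidate is excluded only if no genotype consistent with his phenotype could produce a type A, Rh-negative child with a type O, Rh-positive mother.
Ahmed (type B, Rh+): no genotype consistent with that phenotype can produce a type-A Rh- child with a type-O mother.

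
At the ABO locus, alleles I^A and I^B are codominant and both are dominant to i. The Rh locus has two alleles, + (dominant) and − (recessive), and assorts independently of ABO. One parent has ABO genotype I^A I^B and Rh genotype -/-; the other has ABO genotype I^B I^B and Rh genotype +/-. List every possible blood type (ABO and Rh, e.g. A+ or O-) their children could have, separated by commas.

Gametes from I^A I^B × I^B I^B give offspring ABO genotypes I^A I^B, I^B I^B, i.e. phenotypes B, AB.
Rh cross -/- × +/- → phenotypes Rh+, Rh-.
Combining independently: B+, B-, AB+, AB-.

B+, B-, AB+, AB-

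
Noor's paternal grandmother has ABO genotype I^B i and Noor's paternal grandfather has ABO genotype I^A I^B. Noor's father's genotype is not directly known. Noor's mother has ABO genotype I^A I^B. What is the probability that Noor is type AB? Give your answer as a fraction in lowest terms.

Noor's father's ABO genotype from I^B i × I^A I^B: 1/4 I^A I^B, 1/4 I^A i, 1/4 I^B I^B, 1/4 I^B i.
Crossing each possibility with the mother I^A I^B and summing P(type AB): 1/4·1/2 + 1/4·1/4 + 1/4·1/2 + 1/4·1/4 = 3/8.

3/8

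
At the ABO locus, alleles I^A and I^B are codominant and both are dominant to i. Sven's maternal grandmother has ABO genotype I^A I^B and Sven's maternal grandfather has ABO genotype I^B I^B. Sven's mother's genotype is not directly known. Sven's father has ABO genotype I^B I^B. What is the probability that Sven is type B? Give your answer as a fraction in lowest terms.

Sven's mother's ABO genotype from I^A I^B × I^B I^B: 1/2 I^A I^B, 1/2 I^B I^B.
Crossing each possibility with the father I^B I^B and summing P(type B): 1/2·1/2 + 1/2·1 = 3/4.

3/4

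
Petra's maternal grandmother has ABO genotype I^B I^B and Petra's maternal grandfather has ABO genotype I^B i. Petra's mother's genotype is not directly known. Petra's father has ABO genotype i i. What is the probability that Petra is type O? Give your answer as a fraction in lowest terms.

Petra's mother's ABO genotype from I^B I^B × I^B i: 1/2 I^B I^B, 1/2 I^B i.
Crossing each possibility with the father i i and summing P(type O): 1/2·0 + 1/2·1/2 = 1/4.

1/4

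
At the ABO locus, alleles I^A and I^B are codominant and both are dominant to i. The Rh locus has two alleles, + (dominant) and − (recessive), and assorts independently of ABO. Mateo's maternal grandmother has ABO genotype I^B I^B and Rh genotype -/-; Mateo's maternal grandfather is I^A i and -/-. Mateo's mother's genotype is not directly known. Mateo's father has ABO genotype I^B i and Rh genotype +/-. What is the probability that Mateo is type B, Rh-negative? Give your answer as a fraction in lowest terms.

Mateo's mother's ABO genotype from I^B I^B × I^A i: 1/2 I^A I^B, 1/2 I^B i.
Crossing each possibility with the father I^B i and summing P(type B): 1/2·1/2 + 1/2·3/4 = 5/8.
Similarly for Rh via the mother's Rh distribution: P(Rh-) = 1/2.
Independent loci: 5/8 × 1/2 = 5/16.

5/16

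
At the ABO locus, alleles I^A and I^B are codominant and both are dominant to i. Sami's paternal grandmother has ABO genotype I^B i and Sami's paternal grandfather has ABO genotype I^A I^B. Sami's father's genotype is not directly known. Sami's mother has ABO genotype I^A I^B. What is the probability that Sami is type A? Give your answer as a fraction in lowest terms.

Sami's father's ABO genotype from I^B i × I^A I^B: 1/4 I^A I^B, 1/4 I^A i, 1/4 I^B I^B, 1/4 I^B i.
Crossing each possibility with the mother I^A I^B and summing P(type A): 1/4·1/4 + 1/4·1/2 + 1/4·0 + 1/4·1/4 = 1/4.

1/4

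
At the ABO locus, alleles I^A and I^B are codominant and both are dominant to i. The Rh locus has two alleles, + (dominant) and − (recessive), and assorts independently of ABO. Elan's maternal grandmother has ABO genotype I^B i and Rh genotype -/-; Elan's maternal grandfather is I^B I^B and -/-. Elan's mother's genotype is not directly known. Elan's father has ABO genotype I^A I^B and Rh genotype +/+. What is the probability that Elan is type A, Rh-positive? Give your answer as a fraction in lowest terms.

1/8

Elan's mother's ABO genotype from I^B i × I^B I^B: 1/2 I^B I^B, 1/2 I^B i.
Crossing each possibility with the father I^A I^B and summing P(type A): 1/2·0 + 1/2·1/4 = 1/8.
Similarly for Rh via the mother's Rh distribution: P(Rh+) = 1.
Independent loci: 1/8 × 1 = 1/8.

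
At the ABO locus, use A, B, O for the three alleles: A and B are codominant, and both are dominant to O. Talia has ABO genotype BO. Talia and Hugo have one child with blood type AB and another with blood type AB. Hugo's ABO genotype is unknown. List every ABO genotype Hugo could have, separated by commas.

AA, AB, AO

For each candidate genotype of Hugo, check whether crossing it with BO can produce every observed child phenotype.
  AA → possible child types {A, AB} ✓
  AB → possible child types {A, B, AB} ✓
  AO → possible child types {O, A, B, AB} ✓
  BB → possible child types {B} ✗
  BO → possible child types {O, B} ✗
  OO → possible child types {O, B} ✗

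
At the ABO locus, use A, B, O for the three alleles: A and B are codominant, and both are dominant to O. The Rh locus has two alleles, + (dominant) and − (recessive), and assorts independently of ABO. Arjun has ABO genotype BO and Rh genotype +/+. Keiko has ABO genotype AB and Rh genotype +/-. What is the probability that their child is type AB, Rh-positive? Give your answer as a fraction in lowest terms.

ABO cross BO × AB → offspring phenotypes: 1/4 A, 1/2 B, 1/4 AB.
Rh cross +/+ × +/- → 1 Rh+.
Independent loci: P(type AB, Rh-positive) = 1/4 × 1 = 1/4.

1/4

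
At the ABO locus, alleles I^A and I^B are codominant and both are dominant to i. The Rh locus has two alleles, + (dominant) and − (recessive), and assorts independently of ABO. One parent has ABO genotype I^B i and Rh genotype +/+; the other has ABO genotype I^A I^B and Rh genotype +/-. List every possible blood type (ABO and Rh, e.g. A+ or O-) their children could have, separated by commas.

Gametes from I^B i × I^A I^B give offspring ABO genotypes I^A I^B, I^A i, I^B I^B, I^B i, i.e. phenotypes A, B, AB.
Rh cross +/+ × +/- → phenotypes Rh+.
Combining independently: A+, B+, AB+.

A+, B+, AB+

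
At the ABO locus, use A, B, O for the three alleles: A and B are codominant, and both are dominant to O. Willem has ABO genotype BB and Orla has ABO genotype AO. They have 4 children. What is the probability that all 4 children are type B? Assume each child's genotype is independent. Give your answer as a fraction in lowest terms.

1/16

ABO cross BB × AO → 1/2 B, 1/2 AB.
So P(type B) = 1/2 per child.
All 4 independent: (1/2)^4 = 1/16.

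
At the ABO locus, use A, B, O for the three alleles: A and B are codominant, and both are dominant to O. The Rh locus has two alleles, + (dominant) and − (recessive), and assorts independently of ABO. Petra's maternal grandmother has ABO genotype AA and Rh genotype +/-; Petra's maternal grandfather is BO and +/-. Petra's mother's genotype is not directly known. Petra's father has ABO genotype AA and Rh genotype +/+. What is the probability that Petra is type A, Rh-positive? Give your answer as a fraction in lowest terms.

Petra's mother's ABO genotype from AA × BO: 1/2 AB, 1/2 AO.
Crossing each possibility with the father AA and summing P(type A): 1/2·1/2 + 1/2·1 = 3/4.
Similarly for Rh via the mother's Rh distribution: P(Rh+) = 1.
Independent loci: 3/4 × 1 = 3/4.

3/4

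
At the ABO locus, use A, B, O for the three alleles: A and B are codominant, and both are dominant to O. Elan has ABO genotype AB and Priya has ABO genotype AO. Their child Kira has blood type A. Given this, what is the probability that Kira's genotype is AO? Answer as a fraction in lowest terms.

1/2

Cross AB × AO → 1/4 AA, 1/4 AB, 1/4 AO, 1/4 BO.
Type-A genotypes among offspring: AA (1/4), AO (1/4); total 1/2.
P(AO | type A) = (1/4) / (1/2) = 1/2.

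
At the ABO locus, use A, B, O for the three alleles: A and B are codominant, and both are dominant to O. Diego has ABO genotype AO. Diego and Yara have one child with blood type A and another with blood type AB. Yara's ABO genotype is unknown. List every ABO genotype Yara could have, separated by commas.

AB, BO

For each candidate genotype of Yara, check whether crossing it with AO can produce every observed child phenotype.
  AA → possible child types {A} ✗
  AB → possible child types {A, B, AB} ✓
  AO → possible child types {O, A} ✗
  BB → possible child types {B, AB} ✗
  BO → possible child types {O, A, B, AB} ✓
  OO → possible child types {O, A} ✗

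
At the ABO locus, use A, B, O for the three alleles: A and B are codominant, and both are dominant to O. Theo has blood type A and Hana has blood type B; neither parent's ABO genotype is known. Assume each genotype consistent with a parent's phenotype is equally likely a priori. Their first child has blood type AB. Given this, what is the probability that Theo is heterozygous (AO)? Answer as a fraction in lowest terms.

Possible genotypes: Theo ∈ {AA, AO}; Hana ∈ {BB, BO}.
Weight each parental genotype pair by prior × P(type-AB child):
  AA × BB: posterior weight 4/9.
  AA × BO: posterior weight 2/9.
  AO × BB: posterior weight 2/9.
  AO × BO: posterior weight 1/9.
Sum the posterior weight over pairs where Theo is AO: 1/3.

1/3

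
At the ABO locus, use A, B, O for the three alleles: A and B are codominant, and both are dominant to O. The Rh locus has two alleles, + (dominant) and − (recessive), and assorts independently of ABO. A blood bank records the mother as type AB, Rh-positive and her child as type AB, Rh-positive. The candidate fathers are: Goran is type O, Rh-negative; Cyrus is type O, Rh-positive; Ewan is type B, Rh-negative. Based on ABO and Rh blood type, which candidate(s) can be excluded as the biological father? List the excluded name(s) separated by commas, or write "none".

A candidate is excluded only if no genotype consistent with his phenotype could produce a type AB, Rh-positive child with a type AB, Rh-positive mother.
Goran (type O, Rh-): no genotype consistent with that phenotype can produce a type-AB Rh+ child with a type-AB mother.
Cyrus (type O, Rh+): no genotype consistent with that phenotype can produce a type-AB Rh+ child with a type-AB mother.

Goran, Cyrus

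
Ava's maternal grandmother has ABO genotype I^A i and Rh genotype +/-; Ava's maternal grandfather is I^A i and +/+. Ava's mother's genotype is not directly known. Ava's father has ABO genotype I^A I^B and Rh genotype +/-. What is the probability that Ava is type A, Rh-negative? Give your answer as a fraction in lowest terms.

Ava's mother's ABO genotype from I^A i × I^A i: 1/4 I^A I^A, 1/2 I^A i, 1/4 i i.
Crossing each possibility with the father I^A I^B and summing P(type A): 1/4·1/2 + 1/2·1/2 + 1/4·1/2 = 1/2.
Similarly for Rh via the mother's Rh distribution: P(Rh-) = 1/8.
Independent loci: 1/2 × 1/8 = 1/16.

1/16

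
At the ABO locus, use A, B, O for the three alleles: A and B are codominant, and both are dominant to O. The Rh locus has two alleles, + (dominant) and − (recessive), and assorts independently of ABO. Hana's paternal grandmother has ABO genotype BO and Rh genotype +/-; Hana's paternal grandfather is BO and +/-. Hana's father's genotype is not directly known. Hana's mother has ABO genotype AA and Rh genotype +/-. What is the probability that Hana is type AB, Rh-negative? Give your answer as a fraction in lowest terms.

1/8

Hana's father's ABO genotype from BO × BO: 1/4 BB, 1/2 BO, 1/4 OO.
Crossing each possibility with the mother AA and summing P(type AB): 1/4·1 + 1/2·1/2 + 1/4·0 = 1/2.
Similarly for Rh via the father's Rh distribution: P(Rh-) = 1/4.
Independent loci: 1/2 × 1/4 = 1/8.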